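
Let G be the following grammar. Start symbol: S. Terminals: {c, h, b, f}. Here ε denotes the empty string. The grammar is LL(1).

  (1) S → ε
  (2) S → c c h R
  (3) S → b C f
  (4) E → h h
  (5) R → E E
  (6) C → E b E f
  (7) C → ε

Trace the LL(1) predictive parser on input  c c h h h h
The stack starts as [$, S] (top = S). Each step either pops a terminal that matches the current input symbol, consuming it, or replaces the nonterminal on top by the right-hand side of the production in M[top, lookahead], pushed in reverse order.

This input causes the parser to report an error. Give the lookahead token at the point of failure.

$

step 1: stack=$ S  input=c c h h h h $  — expand S → c c h R
step 2: stack=$ R h c c  input=c c h h h h $  — match c
step 3: stack=$ R h c  input=c h h h h $  — match c
step 4: stack=$ R h  input=h h h h $  — match h
step 5: stack=$ R  input=h h h $  — expand R → E E
step 6: stack=$ E E  input=h h h $  — expand E → h h
step 7: stack=$ E h h  input=h h h $  — match h
step 8: stack=$ E h  input=h h $  — match h
step 9: stack=$ E  input=h $  — expand E → h h
step 10: stack=$ h h  input=h $  — match h
step 11: stack=$ h  input=$  — error: top is terminal h but lookahead is $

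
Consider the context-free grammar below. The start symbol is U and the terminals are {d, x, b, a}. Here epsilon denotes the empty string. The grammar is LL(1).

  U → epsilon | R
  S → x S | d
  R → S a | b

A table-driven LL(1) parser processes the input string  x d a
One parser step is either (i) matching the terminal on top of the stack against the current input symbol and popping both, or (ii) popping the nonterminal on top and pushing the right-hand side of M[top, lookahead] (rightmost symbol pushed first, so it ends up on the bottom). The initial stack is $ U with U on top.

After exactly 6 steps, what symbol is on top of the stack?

a

     Stack    Input    Action
  1  $ U      x d a $  expand U → R
  2  $ R      x d a $  expand R → S a
  3  $ a S    x d a $  expand S → x S
  4  $ a S x  x d a $  match x
  5  $ a S    d a $    expand S → d
  6  $ a d    d a $    match d
Stack after step 6: $ a (top = a).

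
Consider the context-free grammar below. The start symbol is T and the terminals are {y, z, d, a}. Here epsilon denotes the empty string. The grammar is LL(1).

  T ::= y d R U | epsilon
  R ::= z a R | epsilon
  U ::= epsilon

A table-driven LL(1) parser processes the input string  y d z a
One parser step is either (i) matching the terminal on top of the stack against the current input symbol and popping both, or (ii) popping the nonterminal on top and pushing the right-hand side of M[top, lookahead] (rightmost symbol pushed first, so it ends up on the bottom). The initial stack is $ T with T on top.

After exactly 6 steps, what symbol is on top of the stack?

R

step 1: stack=$ T  input=y d z a $  — expand T ::= y d R U
step 2: stack=$ U R d y  input=y d z a $  — match y
step 3: stack=$ U R d  input=d z a $  — match d
step 4: stack=$ U R  input=z a $  — expand R ::= z a R
step 5: stack=$ U R a z  input=z a $  — match z
step 6: stack=$ U R a  input=a $  — match a
Stack after step 6: $ U R (top = R).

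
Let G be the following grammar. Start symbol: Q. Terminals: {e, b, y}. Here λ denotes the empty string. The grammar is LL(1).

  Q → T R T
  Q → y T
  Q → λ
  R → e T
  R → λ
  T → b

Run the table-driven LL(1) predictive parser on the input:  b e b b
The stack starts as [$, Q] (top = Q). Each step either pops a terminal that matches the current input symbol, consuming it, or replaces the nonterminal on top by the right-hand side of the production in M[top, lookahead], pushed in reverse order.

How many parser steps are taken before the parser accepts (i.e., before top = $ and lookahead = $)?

     Stack    Input      Action
  1  $ Q      b e b b $  expand Q → T R T
  2  $ T R T  b e b b $  expand T → b
  3  $ T R b  b e b b $  match b
  4  $ T R    e b b $    expand R → e T
  5  $ T T e  e b b $    match e
  6  $ T T    b b $      expand T → b
  7  $ T b    b b $      match b
  8  $ T      b $        expand T → b
  9  $ b      b $        match b
Accept reached after 9 steps.

9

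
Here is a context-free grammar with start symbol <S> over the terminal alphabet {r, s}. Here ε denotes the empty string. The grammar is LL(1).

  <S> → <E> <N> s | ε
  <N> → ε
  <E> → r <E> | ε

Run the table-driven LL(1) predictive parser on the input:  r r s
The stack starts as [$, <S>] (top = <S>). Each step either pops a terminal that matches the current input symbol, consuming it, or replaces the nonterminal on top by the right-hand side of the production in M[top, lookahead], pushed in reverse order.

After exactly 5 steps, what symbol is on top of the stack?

     Stack          Input    Action
  1  $ <S>          r r s $  expand <S> → <E> <N> s
  2  $ s <N> <E>    r r s $  expand <E> → r <E>
  3  $ s <N> <E> r  r r s $  match r
  4  $ s <N> <E>    r s $    expand <E> → r <E>
  5  $ s <N> <E> r  r s $    match r
Stack after step 5: $ s <N> <E> (top = <E>).

<E>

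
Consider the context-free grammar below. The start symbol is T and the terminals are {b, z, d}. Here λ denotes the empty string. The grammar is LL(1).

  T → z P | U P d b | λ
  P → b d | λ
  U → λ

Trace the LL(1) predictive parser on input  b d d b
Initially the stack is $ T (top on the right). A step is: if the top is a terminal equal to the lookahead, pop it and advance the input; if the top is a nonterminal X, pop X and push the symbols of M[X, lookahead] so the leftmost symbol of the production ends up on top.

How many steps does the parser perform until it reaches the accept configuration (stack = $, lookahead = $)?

7

     Stack      Input      Action
  1  $ T        b d d b $  expand T → U P d b
  2  $ b d P U  b d d b $  expand U → λ
  3  $ b d P    b d d b $  expand P → b d
  4  $ b d d b  b d d b $  match b
  5  $ b d d    d d b $    match d
  6  $ b d      d b $      match d
  7  $ b        b $        match b
Accept reached after 7 steps.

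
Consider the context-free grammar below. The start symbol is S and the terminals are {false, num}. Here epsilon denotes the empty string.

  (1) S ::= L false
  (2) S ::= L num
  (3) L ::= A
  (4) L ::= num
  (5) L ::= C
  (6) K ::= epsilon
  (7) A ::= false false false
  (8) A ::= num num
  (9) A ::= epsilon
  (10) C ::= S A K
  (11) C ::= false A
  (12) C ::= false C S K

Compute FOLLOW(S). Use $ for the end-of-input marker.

FIRST(K) = {epsilon}
FIRST(A) = {epsilon, false, num}
FIRST(S) = {false, num}  (via L false, L num)
FIRST(C) = {false, num}  (via S A K)
FIRST(L) = {epsilon, false, num}  (via A, C)
FOLLOW(S) includes $ since S is the start symbol.
FOLLOW(L): in S::=L false, L is followed by false with FIRST {false}; in S::=L num, L is followed by num with FIRST {num}. Thus FOLLOW(L) = {false, num}.
FOLLOW(C): in L::=C, the suffix after C is empty, so FOLLOW(C) ⊇ FOLLOW(L) = {false, num}; in C::=false C S K, C is followed by S K with FIRST {false, num}. Thus FOLLOW(C) = {false, num}.
FOLLOW(S): in C::=S A K, S is followed by A K with FIRST {epsilon, false, num}; in C::=S A K, the suffix after S is nullable, so FOLLOW(S) ⊇ FOLLOW(C) = {false, num}; in C::=false C S K, S is followed by K with FIRST {epsilon}; in C::=false C S K, the suffix after S is nullable, so FOLLOW(S) ⊇ FOLLOW(C) = {false, num}. Thus FOLLOW(S) = {$, false, num}.
FOLLOW(K): in C::=S A K, the suffix after K is empty, so FOLLOW(K) ⊇ FOLLOW(C) = {false, num}; in C::=false C S K, the suffix after K is empty, so FOLLOW(K) ⊇ FOLLOW(C) = {false, num}. Thus FOLLOW(K) = {false, num}.
FOLLOW(A): in L::=A, the suffix after A is empty, so FOLLOW(A) ⊇ FOLLOW(L) = {false, num}; in C::=S A K, A is followed by K with FIRST {epsilon}; in C::=S A K, the suffix after A is nullable, so FOLLOW(A) ⊇ FOLLOW(C) = {false, num}; in C::=false A, the suffix after A is empty, so FOLLOW(A) ⊇ FOLLOW(C) = {false, num}. Thus FOLLOW(A) = {false, num}.

{$, false, num}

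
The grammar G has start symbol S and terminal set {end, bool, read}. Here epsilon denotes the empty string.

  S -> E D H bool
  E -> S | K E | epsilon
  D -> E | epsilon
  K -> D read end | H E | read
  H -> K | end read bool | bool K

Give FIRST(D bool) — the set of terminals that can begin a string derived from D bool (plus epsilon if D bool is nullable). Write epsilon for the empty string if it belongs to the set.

FIRST(S): from S->E D H bool we get {bool, end, read}. So FIRST(S) = {bool, end, read}.
FIRST(E): from E->S we get {bool, end, read}; from E->K E we get {bool, end, read}; from E->epsilon we get {epsilon}. So FIRST(E) = {epsilon, bool, end, read}.
FIRST(D): from D->E we get {epsilon, bool, end, read}; from D->epsilon we get {epsilon}. So FIRST(D) = {epsilon, bool, end, read}.
FIRST(K): from K->D read end we get {bool, end, read}; from K->H E we get {bool, end, read}; from K->read we get {read}. So FIRST(K) = {bool, end, read}.
FIRST(H): from H->K we get {bool, end, read}; from H->end read bool we get {end}; from H->bool K we get {bool}. So FIRST(H) = {bool, end, read}.
FIRST(D bool): take FIRST of each symbol in turn, carrying on past any symbol whose FIRST contains epsilon; result {bool, end, read}.

{bool, end, read}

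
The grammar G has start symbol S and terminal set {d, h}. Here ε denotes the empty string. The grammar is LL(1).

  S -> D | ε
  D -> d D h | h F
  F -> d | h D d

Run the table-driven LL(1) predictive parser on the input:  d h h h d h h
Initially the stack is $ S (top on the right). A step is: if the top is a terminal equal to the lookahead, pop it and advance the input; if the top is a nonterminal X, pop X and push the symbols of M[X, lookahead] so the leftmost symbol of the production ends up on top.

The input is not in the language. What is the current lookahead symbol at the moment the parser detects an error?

h

      Stack      Input            Action
   1  $ S        d h h h d h h $  expand S -> D
   2  $ D        d h h h d h h $  expand D -> d D h
   3  $ h D d    d h h h d h h $  match d
   4  $ h D      h h h d h h $    expand D -> h F
   5  $ h F h    h h h d h h $    match h
   6  $ h F      h h d h h $      expand F -> h D d
   7  $ h d D h  h h d h h $      match h
   8  $ h d D    h d h h $        expand D -> h F
   9  $ h d F h  h d h h $        match h
  10  $ h d F    d h h $          expand F -> d
  11  $ h d d    d h h $          match d
  12  $ h d      h h $            error: top is terminal d but lookahead is h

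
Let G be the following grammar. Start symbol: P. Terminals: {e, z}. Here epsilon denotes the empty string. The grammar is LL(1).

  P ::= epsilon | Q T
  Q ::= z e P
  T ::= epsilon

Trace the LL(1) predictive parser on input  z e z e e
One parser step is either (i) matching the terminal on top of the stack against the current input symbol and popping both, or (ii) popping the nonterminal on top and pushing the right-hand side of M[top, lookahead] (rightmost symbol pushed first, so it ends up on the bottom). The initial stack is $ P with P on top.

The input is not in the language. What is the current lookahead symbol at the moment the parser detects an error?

     Stack        Input        Action
  1  $ P          z e z e e $  expand P ::= Q T
  2  $ T Q        z e z e e $  expand Q ::= z e P
  3  $ T P e z    z e z e e $  match z
  4  $ T P e      e z e e $    match e
  5  $ T P        z e e $      expand P ::= Q T
  6  $ T T Q      z e e $      expand Q ::= z e P
  7  $ T T P e z  z e e $      match z
  8  $ T T P e    e e $        match e
  9  $ T T P      e $          error: M[P, e] is empty

e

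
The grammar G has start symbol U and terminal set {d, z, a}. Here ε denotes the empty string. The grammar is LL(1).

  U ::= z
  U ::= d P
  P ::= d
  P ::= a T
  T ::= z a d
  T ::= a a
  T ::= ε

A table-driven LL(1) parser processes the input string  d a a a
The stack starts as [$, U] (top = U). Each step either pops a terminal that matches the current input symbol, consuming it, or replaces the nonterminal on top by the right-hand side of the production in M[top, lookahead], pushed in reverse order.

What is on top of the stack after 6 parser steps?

a

step 1: stack=$ U  input=d a a a $  — expand U ::= d P
step 2: stack=$ P d  input=d a a a $  — match d
step 3: stack=$ P  input=a a a $  — expand P ::= a T
step 4: stack=$ T a  input=a a a $  — match a
step 5: stack=$ T  input=a a $  — expand T ::= a a
step 6: stack=$ a a  input=a a $  — match a
Stack after step 6: $ a (top = a).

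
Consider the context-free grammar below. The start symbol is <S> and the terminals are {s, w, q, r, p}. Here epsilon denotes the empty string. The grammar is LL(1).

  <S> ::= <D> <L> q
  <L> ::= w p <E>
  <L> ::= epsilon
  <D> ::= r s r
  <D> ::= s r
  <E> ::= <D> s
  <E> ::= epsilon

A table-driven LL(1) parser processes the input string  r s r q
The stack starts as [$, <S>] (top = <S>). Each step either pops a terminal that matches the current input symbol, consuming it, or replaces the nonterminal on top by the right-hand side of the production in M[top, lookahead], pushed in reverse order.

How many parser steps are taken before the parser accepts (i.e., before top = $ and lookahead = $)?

7

step 1: stack=$ <S>  input=r s r q $  — expand <S> ::= <D> <L> q
step 2: stack=$ q <L> <D>  input=r s r q $  — expand <D> ::= r s r
step 3: stack=$ q <L> r s r  input=r s r q $  — match r
step 4: stack=$ q <L> r s  input=s r q $  — match s
step 5: stack=$ q <L> r  input=r q $  — match r
step 6: stack=$ q <L>  input=q $  — expand <L> ::= epsilon
step 7: stack=$ q  input=q $  — match q
Accept reached after 7 steps.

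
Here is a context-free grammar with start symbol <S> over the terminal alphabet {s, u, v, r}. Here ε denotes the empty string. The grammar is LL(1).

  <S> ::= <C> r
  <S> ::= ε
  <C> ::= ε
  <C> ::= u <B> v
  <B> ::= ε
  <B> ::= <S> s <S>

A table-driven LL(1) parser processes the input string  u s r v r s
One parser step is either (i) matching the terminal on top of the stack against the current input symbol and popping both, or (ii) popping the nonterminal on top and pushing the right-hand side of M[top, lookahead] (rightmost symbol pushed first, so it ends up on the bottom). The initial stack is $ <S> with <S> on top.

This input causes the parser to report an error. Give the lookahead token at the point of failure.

s

step 1: stack=$ <S>  input=u s r v r s $  — expand <S> ::= <C> r
step 2: stack=$ r <C>  input=u s r v r s $  — expand <C> ::= u <B> v
step 3: stack=$ r v <B> u  input=u s r v r s $  — match u
step 4: stack=$ r v <B>  input=s r v r s $  — expand <B> ::= <S> s <S>
step 5: stack=$ r v <S> s <S>  input=s r v r s $  — expand <S> ::= ε
step 6: stack=$ r v <S> s  input=s r v r s $  — match s
step 7: stack=$ r v <S>  input=r v r s $  — expand <S> ::= <C> r
step 8: stack=$ r v r <C>  input=r v r s $  — expand <C> ::= ε
step 9: stack=$ r v r  input=r v r s $  — match r
step 10: stack=$ r v  input=v r s $  — match v
step 11: stack=$ r  input=r s $  — match r
step 12: stack=$  input=s $  — error: stack empty but input remains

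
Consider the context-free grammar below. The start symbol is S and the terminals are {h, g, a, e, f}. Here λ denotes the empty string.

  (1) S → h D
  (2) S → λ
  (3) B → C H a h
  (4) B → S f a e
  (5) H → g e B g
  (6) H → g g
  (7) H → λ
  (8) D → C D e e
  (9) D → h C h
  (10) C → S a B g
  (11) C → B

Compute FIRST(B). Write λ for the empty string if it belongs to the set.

{a, f, h}

FIRST(S): from S→h D we get {h}; from S→λ we get {λ}. So FIRST(S) = {λ, h}.
FIRST(H): from H→g e B g we get {g}; from H→g g we get {g}; from H→λ we get {λ}. So FIRST(H) = {λ, g}.
FIRST(B): from B→C H a h we get {a, f, h}; from B→S f a e we get {f, h}. So FIRST(B) = {a, f, h}.
FIRST(C): from C→S a B g we get {a, h}; from C→B we get {a, f, h}. So FIRST(C) = {a, f, h}.
FIRST(D): from D→C D e e we get {a, f, h}; from D→h C h we get {h}. So FIRST(D) = {a, f, h}.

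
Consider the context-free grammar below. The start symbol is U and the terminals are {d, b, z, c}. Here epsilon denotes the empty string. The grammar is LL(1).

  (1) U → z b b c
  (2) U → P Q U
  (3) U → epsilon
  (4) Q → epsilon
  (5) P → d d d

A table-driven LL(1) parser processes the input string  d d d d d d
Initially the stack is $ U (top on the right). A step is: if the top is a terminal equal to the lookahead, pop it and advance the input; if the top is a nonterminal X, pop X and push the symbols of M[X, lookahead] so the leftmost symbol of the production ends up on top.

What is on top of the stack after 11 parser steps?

Q

step 1: stack=$ U  input=d d d d d d $  — expand U → P Q U
step 2: stack=$ U Q P  input=d d d d d d $  — expand P → d d d
step 3: stack=$ U Q d d d  input=d d d d d d $  — match d
step 4: stack=$ U Q d d  input=d d d d d $  — match d
step 5: stack=$ U Q d  input=d d d d $  — match d
step 6: stack=$ U Q  input=d d d $  — expand Q → epsilon
step 7: stack=$ U  input=d d d $  — expand U → P Q U
step 8: stack=$ U Q P  input=d d d $  — expand P → d d d
step 9: stack=$ U Q d d d  input=d d d $  — match d
step 10: stack=$ U Q d d  input=d d $  — match d
step 11: stack=$ U Q d  input=d $  — match d
Stack after step 11: $ U Q (top = Q).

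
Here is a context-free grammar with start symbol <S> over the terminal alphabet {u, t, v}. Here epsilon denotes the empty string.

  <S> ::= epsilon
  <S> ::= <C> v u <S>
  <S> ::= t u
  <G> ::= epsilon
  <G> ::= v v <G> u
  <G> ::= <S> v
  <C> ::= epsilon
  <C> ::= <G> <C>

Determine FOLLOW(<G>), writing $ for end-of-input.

FIRST(<S>): from <S>::=epsilon we get {epsilon}; from <S>::=<C> v u <S> we get {t, v}; from <S>::=t u we get {t}. So FIRST(<S>) = {epsilon, t, v}.
FIRST(<G>): from <G>::=epsilon we get {epsilon}; from <G>::=v v <G> u we get {v}; from <G>::=<S> v we get {t, v}. So FIRST(<G>) = {epsilon, t, v}.
FIRST(<C>): from <C>::=epsilon we get {epsilon}; from <C>::=<G> <C> we get {epsilon, t, v}. So FIRST(<C>) = {epsilon, t, v}.
FOLLOW(<S>) includes $ since <S> is the start symbol.
FOLLOW(<S>): in <S>::=<C> v u <S>, the suffix after <S> is empty (adds nothing new); in <G>::=<S> v, <S> is followed by v with FIRST {v}. Thus FOLLOW(<S>) = {$, v}.
FOLLOW(<C>): in <S>::=<C> v u <S>, <C> is followed by v u <S> with FIRST {v}; in <C>::=<G> <C>, the suffix after <C> is empty (adds nothing new). Thus FOLLOW(<C>) = {v}.
FOLLOW(<G>): in <G>::=v v <G> u, <G> is followed by u with FIRST {u}; in <C>::=<G> <C>, <G> is followed by <C> with FIRST {epsilon, t, v}; in <C>::=<G> <C>, the suffix after <G> is nullable, so FOLLOW(<G>) ⊇ FOLLOW(<C>) = {v}. Thus FOLLOW(<G>) = {t, u, v}.

{t, u, v}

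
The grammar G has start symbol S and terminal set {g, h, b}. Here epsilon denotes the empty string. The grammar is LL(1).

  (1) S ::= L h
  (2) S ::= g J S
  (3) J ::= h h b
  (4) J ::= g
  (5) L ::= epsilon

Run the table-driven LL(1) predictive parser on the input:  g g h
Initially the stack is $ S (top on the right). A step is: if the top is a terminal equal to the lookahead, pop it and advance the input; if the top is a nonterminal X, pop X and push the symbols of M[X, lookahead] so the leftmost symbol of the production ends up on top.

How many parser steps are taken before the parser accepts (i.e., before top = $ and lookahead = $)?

7

step 1: stack=$ S  input=g g h $  — expand S ::= g J S
step 2: stack=$ S J g  input=g g h $  — match g
step 3: stack=$ S J  input=g h $  — expand J ::= g
step 4: stack=$ S g  input=g h $  — match g
step 5: stack=$ S  input=h $  — expand S ::= L h
step 6: stack=$ h L  input=h $  — expand L ::= epsilon
step 7: stack=$ h  input=h $  — match h
Accept reached after 7 steps.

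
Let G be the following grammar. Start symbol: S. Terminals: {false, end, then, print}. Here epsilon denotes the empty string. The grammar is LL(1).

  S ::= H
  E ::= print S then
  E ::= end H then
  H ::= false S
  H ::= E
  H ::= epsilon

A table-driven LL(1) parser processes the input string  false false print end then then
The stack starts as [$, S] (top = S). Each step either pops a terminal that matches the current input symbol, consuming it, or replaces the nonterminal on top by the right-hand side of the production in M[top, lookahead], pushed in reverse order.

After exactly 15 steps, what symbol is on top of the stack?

step 1: stack=$ S  input=false false print end then then $  — expand S ::= H
step 2: stack=$ H  input=false false print end then then $  — expand H ::= false S
step 3: stack=$ S false  input=false false print end then then $  — match false
step 4: stack=$ S  input=false print end then then $  — expand S ::= H
step 5: stack=$ H  input=false print end then then $  — expand H ::= false S
step 6: stack=$ S false  input=false print end then then $  — match false
step 7: stack=$ S  input=print end then then $  — expand S ::= H
step 8: stack=$ H  input=print end then then $  — expand H ::= E
step 9: stack=$ E  input=print end then then $  — expand E ::= print S then
step 10: stack=$ then S print  input=print end then then $  — match print
step 11: stack=$ then S  input=end then then $  — expand S ::= H
step 12: stack=$ then H  input=end then then $  — expand H ::= E
step 13: stack=$ then E  input=end then then $  — expand E ::= end H then
step 14: stack=$ then then H end  input=end then then $  — match end
step 15: stack=$ then then H  input=then then $  — expand H ::= epsilon
Stack after step 15: $ then then (top = then).

then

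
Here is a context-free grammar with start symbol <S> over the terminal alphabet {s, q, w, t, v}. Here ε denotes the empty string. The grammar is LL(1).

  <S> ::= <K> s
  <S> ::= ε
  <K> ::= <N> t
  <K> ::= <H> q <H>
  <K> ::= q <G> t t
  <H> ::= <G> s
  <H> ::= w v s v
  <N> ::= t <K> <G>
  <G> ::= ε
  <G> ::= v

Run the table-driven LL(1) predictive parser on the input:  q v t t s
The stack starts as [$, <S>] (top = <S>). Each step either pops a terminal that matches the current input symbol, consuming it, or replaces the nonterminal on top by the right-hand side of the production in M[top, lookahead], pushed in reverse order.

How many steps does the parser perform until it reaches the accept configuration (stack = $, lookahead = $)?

step 1: stack=$ <S>  input=q v t t s $  — expand <S> ::= <K> s
step 2: stack=$ s <K>  input=q v t t s $  — expand <K> ::= q <G> t t
step 3: stack=$ s t t <G> q  input=q v t t s $  — match q
step 4: stack=$ s t t <G>  input=v t t s $  — expand <G> ::= v
step 5: stack=$ s t t v  input=v t t s $  — match v
step 6: stack=$ s t t  input=t t s $  — match t
step 7: stack=$ s t  input=t s $  — match t
step 8: stack=$ s  input=s $  — match s
Accept reached after 8 steps.

8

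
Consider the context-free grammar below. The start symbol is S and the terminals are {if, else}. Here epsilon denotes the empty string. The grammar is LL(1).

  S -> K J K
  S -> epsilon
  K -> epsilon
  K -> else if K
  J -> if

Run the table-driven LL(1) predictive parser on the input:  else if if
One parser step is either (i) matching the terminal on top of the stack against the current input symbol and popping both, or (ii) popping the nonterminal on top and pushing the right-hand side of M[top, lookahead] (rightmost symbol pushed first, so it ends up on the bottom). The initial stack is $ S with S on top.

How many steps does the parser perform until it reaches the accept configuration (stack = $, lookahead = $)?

step 1: stack=$ S  input=else if if $  — expand S -> K J K
step 2: stack=$ K J K  input=else if if $  — expand K -> else if K
step 3: stack=$ K J K if else  input=else if if $  — match else
step 4: stack=$ K J K if  input=if if $  — match if
step 5: stack=$ K J K  input=if $  — expand K -> epsilon
step 6: stack=$ K J  input=if $  — expand J -> if
step 7: stack=$ K if  input=if $  — match if
step 8: stack=$ K  input=$  — expand K -> epsilon
Accept reached after 8 steps.

8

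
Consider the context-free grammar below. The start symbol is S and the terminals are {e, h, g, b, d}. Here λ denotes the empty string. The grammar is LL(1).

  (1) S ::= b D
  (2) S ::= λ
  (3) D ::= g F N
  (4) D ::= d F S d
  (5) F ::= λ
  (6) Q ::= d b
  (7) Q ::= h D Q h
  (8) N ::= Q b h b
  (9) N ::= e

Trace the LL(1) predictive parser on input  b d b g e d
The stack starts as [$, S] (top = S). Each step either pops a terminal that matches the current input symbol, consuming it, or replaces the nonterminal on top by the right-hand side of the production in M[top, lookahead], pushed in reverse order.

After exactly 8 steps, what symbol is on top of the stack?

g

step 1: stack=$ S  input=b d b g e d $  — expand S ::= b D
step 2: stack=$ D b  input=b d b g e d $  — match b
step 3: stack=$ D  input=d b g e d $  — expand D ::= d F S d
step 4: stack=$ d S F d  input=d b g e d $  — match d
step 5: stack=$ d S F  input=b g e d $  — expand F ::= λ
step 6: stack=$ d S  input=b g e d $  — expand S ::= b D
step 7: stack=$ d D b  input=b g e d $  — match b
step 8: stack=$ d D  input=g e d $  — expand D ::= g F N
Stack after step 8: $ d N F g (top = g).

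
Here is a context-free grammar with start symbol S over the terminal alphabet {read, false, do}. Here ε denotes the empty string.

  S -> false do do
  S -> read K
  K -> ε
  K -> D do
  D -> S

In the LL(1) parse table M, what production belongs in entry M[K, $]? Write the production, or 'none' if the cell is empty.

FIRST(S): from S->false do do we get {false}; from S->read K we get {read}. So FIRST(S) = {false, read}.
FIRST(D): from D->S we get {false, read}. So FIRST(D) = {false, read}.
FIRST(K): from K->ε we get {ε}; from K->D do we get {false, read}. So FIRST(K) = {ε, false, read}.
FOLLOW(S) includes $ since S is the start symbol.
FOLLOW(S): in D->S, the suffix after S is empty, so FOLLOW(S) ⊇ FOLLOW(D) = {do}. Thus FOLLOW(S) = {$, do}.
FOLLOW(K): in S->read K, the suffix after K is empty, so FOLLOW(K) ⊇ FOLLOW(S) = {$, do}. Thus FOLLOW(K) = {$, do}.
For K -> ε: FIRST(ε) = {ε}, so it goes in M[K, t] for t ∈ {}; since ε ∈ FIRST, also for every t ∈ FOLLOW(K) = {$, do}.
For K -> D do: FIRST(D do) = {false, read}, so it goes in M[K, t] for t ∈ {false, read}.

K -> ε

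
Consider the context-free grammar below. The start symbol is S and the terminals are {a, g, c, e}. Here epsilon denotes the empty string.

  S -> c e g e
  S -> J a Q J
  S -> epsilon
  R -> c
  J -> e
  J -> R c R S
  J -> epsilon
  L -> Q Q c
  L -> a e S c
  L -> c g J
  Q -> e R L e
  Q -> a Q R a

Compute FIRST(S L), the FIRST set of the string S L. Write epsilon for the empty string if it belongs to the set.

{a, c, e}

FIRST(R): from R->c we get {c}. So FIRST(R) = {c}.
FIRST(Q): from Q->e R L e we get {e}; from Q->a Q R a we get {a}. So FIRST(Q) = {a, e}.
FIRST(J): from J->e we get {e}; from J->R c R S we get {c}; from J->epsilon we get {epsilon}. So FIRST(J) = {epsilon, c, e}.
FIRST(L): from L->Q Q c we get {a, e}; from L->a e S c we get {a}; from L->c g J we get {c}. So FIRST(L) = {a, c, e}.
FIRST(S): from S->c e g e we get {c}; from S->J a Q J we get {a, c, e}; from S->epsilon we get {epsilon}. So FIRST(S) = {epsilon, a, c, e}.
FIRST(S L): take FIRST of each symbol in turn, carrying on past any symbol whose FIRST contains epsilon; result {a, c, e}.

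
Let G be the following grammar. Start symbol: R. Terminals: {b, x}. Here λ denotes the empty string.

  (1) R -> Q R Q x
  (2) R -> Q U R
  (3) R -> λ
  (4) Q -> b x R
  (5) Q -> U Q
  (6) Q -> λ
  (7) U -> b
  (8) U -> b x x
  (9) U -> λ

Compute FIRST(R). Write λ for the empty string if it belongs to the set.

FIRST(U): from U->b we get {b}; from U->b x x we get {b}; from U->λ we get {λ}. So FIRST(U) = {λ, b}.
FIRST(Q): from Q->b x R we get {b}; from Q->U Q we get {λ, b}; from Q->λ we get {λ}. So FIRST(Q) = {λ, b}.
FIRST(R): from R->Q R Q x we get {b, x}; from R->Q U R we get {λ, b, x}; from R->λ we get {λ}. So FIRST(R) = {λ, b, x}.

{λ, b, x}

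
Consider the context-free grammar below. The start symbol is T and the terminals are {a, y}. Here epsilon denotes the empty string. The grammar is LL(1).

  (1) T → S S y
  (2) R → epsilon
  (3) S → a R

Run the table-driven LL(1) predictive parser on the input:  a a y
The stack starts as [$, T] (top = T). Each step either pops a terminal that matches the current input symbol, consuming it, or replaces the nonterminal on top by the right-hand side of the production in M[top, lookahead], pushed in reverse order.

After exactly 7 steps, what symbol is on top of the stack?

y

     Stack      Input    Action
  1  $ T        a a y $  expand T → S S y
  2  $ y S S    a a y $  expand S → a R
  3  $ y S R a  a a y $  match a
  4  $ y S R    a y $    expand R → epsilon
  5  $ y S      a y $    expand S → a R
  6  $ y R a    a y $    match a
  7  $ y R      y $      expand R → epsilon
Stack after step 7: $ y (top = y).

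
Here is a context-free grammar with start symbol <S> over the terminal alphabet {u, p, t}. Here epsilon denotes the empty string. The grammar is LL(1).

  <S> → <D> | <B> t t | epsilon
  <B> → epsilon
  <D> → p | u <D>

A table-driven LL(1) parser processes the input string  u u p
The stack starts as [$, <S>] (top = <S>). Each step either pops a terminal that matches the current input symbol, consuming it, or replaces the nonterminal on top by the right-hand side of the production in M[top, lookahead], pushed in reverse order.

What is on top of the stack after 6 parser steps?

step 1: stack=$ <S>  input=u u p $  — expand <S> → <D>
step 2: stack=$ <D>  input=u u p $  — expand <D> → u <D>
step 3: stack=$ <D> u  input=u u p $  — match u
step 4: stack=$ <D>  input=u p $  — expand <D> → u <D>
step 5: stack=$ <D> u  input=u p $  — match u
step 6: stack=$ <D>  input=p $  — expand <D> → p
Stack after step 6: $ p (top = p).

p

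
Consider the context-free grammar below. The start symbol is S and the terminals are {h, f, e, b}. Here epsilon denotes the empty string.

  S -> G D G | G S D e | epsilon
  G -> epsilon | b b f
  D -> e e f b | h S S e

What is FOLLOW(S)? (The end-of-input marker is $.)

{$, b, e, h}

FIRST(G) = {epsilon, b}
FIRST(D) = {e, h}
FIRST(S) = {epsilon, b, e, h}  (via G D G, G S D e)
FOLLOW(S) includes $ since S is the start symbol.
FOLLOW(S): in S->G S D e, S is followed by D e with FIRST {e, h}; in D->h S S e (occurrence 1), S is followed by S e with FIRST {b, e, h}; in D->h S S e (occurrence 2), S is followed by e with FIRST {e}. Thus FOLLOW(S) = {$, b, e, h}.
FOLLOW(G): in S->G D G (occurrence 1), G is followed by D G with FIRST {e, h}; in S->G D G (occurrence 2), the suffix after G is empty, so FOLLOW(G) ⊇ FOLLOW(S) = {$, b, e, h}; in S->G S D e, G is followed by S D e with FIRST {b, e, h}. Thus FOLLOW(G) = {$, b, e, h}.
FOLLOW(D): in S->G D G, D is followed by G with FIRST {epsilon, b}; in S->G D G, the suffix after D is nullable, so FOLLOW(D) ⊇ FOLLOW(S) = {$, b, e, h}; in S->G S D e, D is followed by e with FIRST {e}. Thus FOLLOW(D) = {$, b, e, h}.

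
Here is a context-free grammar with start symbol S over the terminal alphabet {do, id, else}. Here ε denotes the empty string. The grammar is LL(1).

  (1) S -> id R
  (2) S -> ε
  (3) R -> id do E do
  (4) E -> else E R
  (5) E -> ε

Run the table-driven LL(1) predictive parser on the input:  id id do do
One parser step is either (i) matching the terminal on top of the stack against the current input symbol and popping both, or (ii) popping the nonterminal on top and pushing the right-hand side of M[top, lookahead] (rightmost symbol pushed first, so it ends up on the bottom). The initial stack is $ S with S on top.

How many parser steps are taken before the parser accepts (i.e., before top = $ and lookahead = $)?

step 1: stack=$ S  input=id id do do $  — expand S -> id R
step 2: stack=$ R id  input=id id do do $  — match id
step 3: stack=$ R  input=id do do $  — expand R -> id do E do
step 4: stack=$ do E do id  input=id do do $  — match id
step 5: stack=$ do E do  input=do do $  — match do
step 6: stack=$ do E  input=do $  — expand E -> ε
step 7: stack=$ do  input=do $  — match do
Accept reached after 7 steps.

7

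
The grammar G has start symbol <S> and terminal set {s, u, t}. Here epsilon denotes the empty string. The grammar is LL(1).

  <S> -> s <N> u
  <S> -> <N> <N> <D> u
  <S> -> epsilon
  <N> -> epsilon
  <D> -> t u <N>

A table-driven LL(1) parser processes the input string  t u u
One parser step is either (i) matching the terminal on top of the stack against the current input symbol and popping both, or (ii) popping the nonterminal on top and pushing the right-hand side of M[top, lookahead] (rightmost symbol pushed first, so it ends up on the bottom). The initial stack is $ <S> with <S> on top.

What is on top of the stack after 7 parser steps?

     Stack            Input    Action
  1  $ <S>            t u u $  expand <S> -> <N> <N> <D> u
  2  $ u <D> <N> <N>  t u u $  expand <N> -> epsilon
  3  $ u <D> <N>      t u u $  expand <N> -> epsilon
  4  $ u <D>          t u u $  expand <D> -> t u <N>
  5  $ u <N> u t      t u u $  match t
  6  $ u <N> u        u u $    match u
  7  $ u <N>          u $      expand <N> -> epsilon
Stack after step 7: $ u (top = u).

u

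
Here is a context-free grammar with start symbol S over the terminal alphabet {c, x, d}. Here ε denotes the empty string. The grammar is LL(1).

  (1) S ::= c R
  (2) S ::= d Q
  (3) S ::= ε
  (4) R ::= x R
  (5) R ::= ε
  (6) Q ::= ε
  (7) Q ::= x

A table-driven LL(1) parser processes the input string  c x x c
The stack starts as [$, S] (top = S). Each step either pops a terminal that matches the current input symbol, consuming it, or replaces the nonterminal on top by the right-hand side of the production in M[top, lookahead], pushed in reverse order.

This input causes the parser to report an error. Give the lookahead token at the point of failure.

c

step 1: stack=$ S  input=c x x c $  — expand S ::= c R
step 2: stack=$ R c  input=c x x c $  — match c
step 3: stack=$ R  input=x x c $  — expand R ::= x R
step 4: stack=$ R x  input=x x c $  — match x
step 5: stack=$ R  input=x c $  — expand R ::= x R
step 6: stack=$ R x  input=x c $  — match x
step 7: stack=$ R  input=c $  — error: M[R, c] is empty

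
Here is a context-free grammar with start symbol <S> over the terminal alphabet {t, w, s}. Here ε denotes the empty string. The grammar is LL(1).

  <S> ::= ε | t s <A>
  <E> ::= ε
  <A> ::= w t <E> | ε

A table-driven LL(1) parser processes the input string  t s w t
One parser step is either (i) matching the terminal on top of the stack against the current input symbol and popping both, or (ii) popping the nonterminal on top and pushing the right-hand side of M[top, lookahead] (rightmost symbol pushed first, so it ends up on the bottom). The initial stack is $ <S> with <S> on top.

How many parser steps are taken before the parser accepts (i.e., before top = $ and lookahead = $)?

7

     Stack      Input      Action
  1  $ <S>      t s w t $  expand <S> ::= t s <A>
  2  $ <A> s t  t s w t $  match t
  3  $ <A> s    s w t $    match s
  4  $ <A>      w t $      expand <A> ::= w t <E>
  5  $ <E> t w  w t $      match w
  6  $ <E> t    t $        match t
  7  $ <E>      $          expand <E> ::= ε
Accept reached after 7 steps.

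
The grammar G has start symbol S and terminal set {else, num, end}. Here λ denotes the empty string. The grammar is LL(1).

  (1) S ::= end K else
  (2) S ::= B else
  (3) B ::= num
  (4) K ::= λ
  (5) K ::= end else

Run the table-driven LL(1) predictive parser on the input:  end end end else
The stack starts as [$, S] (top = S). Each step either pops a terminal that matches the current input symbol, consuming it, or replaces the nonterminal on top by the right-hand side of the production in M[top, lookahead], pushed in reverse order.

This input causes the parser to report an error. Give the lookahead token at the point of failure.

end

step 1: stack=$ S  input=end end end else $  — expand S ::= end K else
step 2: stack=$ else K end  input=end end end else $  — match end
step 3: stack=$ else K  input=end end else $  — expand K ::= end else
step 4: stack=$ else else end  input=end end else $  — match end
step 5: stack=$ else else  input=end else $  — error: top is terminal else but lookahead is end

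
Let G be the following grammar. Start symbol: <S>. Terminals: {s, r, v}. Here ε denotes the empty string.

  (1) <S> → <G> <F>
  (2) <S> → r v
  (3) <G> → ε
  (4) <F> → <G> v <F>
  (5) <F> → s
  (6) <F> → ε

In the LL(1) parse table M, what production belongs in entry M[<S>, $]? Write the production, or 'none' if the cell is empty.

FIRST(<G>) = {ε}
FIRST(<F>) = {ε, s, v}  (via <G> v <F>)
FIRST(<S>) = {ε, r, s, v}  (via <G> <F>)
FOLLOW(<S>) includes $ since <S> is the start symbol.
FOLLOW(<S>): <S> appears on no right-hand side. Thus FOLLOW(<S>) = {$}.
For <S> → <G> <F>: FIRST(<G> <F>) = {ε, s, v}, so it goes in M[<S>, t] for t ∈ {s, v}; since ε ∈ FIRST, also for every t ∈ FOLLOW(<S>) = {$}.
For <S> → r v: FIRST(r v) = {r}, so it goes in M[<S>, t] for t ∈ {r}.

<S> → <G> <F>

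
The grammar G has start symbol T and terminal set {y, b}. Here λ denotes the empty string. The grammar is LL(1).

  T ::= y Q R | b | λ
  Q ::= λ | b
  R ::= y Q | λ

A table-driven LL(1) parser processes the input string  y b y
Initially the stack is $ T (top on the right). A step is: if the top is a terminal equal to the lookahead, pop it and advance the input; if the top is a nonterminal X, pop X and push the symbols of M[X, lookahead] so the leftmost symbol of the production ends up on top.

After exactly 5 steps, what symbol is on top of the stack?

     Stack    Input    Action
  1  $ T      y b y $  expand T ::= y Q R
  2  $ R Q y  y b y $  match y
  3  $ R Q    b y $    expand Q ::= b
  4  $ R b    b y $    match b
  5  $ R      y $      expand R ::= y Q
Stack after step 5: $ Q y (top = y).

y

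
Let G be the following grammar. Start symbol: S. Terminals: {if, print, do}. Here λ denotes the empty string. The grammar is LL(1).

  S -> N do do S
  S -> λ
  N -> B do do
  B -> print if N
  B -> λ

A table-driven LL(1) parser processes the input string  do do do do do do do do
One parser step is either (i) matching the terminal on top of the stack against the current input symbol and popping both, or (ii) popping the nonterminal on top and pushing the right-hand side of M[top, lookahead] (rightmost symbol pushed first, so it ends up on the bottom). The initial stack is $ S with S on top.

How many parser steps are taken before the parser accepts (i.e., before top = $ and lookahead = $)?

15

      Stack              Input                      Action
   1  $ S                do do do do do do do do $  expand S -> N do do S
   2  $ S do do N        do do do do do do do do $  expand N -> B do do
   3  $ S do do do do B  do do do do do do do do $  expand B -> λ
   4  $ S do do do do    do do do do do do do do $  match do
   5  $ S do do do       do do do do do do do $     match do
   6  $ S do do          do do do do do do $        match do
   7  $ S do             do do do do do $           match do
   8  $ S                do do do do $              expand S -> N do do S
   9  $ S do do N        do do do do $              expand N -> B do do
  10  $ S do do do do B  do do do do $              expand B -> λ
  11  $ S do do do do    do do do do $              match do
  12  $ S do do do       do do do $                 match do
  13  $ S do do          do do $                    match do
  14  $ S do             do $                       match do
  15  $ S                $                          expand S -> λ
Accept reached after 15 steps.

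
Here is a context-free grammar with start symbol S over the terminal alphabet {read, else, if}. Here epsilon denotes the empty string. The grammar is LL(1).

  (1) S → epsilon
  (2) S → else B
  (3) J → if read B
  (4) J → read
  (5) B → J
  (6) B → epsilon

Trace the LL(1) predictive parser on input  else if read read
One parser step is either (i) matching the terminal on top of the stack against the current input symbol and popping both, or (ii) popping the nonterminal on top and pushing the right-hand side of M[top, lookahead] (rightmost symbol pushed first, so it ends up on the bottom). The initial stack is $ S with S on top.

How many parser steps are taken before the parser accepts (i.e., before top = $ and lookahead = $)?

step 1: stack=$ S  input=else if read read $  — expand S → else B
step 2: stack=$ B else  input=else if read read $  — match else
step 3: stack=$ B  input=if read read $  — expand B → J
step 4: stack=$ J  input=if read read $  — expand J → if read B
step 5: stack=$ B read if  input=if read read $  — match if
step 6: stack=$ B read  input=read read $  — match read
step 7: stack=$ B  input=read $  — expand B → J
step 8: stack=$ J  input=read $  — expand J → read
step 9: stack=$ read  input=read $  — match read
Accept reached after 9 steps.

9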